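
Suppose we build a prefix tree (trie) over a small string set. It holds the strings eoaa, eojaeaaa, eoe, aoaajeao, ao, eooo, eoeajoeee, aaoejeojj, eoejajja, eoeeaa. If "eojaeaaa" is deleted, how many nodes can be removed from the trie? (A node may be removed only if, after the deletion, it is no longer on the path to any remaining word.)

A node on "eojaeaaa"'s path can go only if nothing else ends at it or branches off below it.
The suffix "jaeaaa" (6 nodes) is used only by "eojaeaaa"; the node for "eo" still has the child "a", so pruning stops there.
Nodes removed: 6

6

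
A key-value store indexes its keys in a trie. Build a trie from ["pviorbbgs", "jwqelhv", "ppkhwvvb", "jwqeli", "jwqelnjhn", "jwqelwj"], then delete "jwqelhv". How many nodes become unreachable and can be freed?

2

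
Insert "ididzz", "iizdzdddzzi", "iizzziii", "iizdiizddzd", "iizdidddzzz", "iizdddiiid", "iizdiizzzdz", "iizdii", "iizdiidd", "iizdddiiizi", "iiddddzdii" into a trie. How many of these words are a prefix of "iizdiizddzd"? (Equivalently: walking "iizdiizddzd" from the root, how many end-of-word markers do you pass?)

2

Walk "iizdiizddzd" from the root; an end-of-word marker is hit whenever a stored word is a prefix of "iizdiizddzd".
Prefixes of the query that are stored words: "iizdii", "iizdiizddzd"
Count: 2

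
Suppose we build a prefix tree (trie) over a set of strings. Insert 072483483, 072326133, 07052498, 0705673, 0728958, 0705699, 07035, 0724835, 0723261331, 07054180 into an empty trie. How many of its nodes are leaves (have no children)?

Leaves are exactly the stored words that no other stored word extends.
Those words: "07035", "07052498", "07054180", "0705673", "0705699", "0723261331", "072483483", "0724835", "0728958"
Leaf count: 9

9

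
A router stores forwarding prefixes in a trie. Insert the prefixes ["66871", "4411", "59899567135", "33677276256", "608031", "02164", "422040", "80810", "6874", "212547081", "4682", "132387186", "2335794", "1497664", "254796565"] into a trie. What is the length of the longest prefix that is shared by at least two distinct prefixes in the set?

Equivalently: take the maximum, over all pairs, of their longest common prefix length.
"132387186" and "1497664" agree on "1" (1 characters) before diverging; nothing deeper is shared.
Longest shared-prefix length: 1

1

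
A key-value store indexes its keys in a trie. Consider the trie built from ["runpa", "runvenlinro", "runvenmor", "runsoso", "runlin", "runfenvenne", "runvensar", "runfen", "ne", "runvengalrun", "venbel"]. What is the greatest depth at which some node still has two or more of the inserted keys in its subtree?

The deepest shared node is where two words last agree before diverging.
e.g. "runfen" and "runfenvenne" share the prefix "runfen" of length 6; no pair shares a longer one.
Longest shared-prefix length: 6

6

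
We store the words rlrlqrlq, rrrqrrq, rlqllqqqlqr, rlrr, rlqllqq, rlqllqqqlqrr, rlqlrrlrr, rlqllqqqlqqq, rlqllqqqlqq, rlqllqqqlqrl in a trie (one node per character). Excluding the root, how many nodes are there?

Count nodes per top-level branch (shared prefixes stored once):
  'r'-branch (rlqllqq, rlqllqqqlqq, rlqllqqqlqqq, rlqllqqqlqr, rlqllqqqlqrl, rlqllqqqlqrr, rlqlrrlrr, rlrlqrlq, rlrr, rrrqrrq): 33 nodes
Sum: 33

33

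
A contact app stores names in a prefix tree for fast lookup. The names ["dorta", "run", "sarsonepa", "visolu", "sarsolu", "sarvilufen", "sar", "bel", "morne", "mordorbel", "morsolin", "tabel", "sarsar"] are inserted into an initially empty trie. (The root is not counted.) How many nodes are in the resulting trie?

Count nodes per top-level branch (shared prefixes stored once):
  'b'-branch (bel): 3 nodes
  'd'-branch (dorta): 5 nodes
  'm'-branch (mordorbel, morne, morsolin): 16 nodes
  'r'-branch (run): 3 nodes
  's'-branch (sar, sarsar, sarsolu, sarsonepa, sarvilufen): 20 nodes
  't'-branch (tabel): 5 nodes
  'v'-branch (visolu): 6 nodes
Sum: 58

58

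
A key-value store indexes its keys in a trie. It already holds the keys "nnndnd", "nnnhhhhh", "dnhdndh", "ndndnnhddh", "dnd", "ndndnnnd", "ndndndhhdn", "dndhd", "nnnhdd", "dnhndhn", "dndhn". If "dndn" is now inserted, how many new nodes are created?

1

Walking "dndn" from the root, the first 3 characters ("dnd") follow existing edges; "n" is the first miss.
New nodes needed: |"dndn"| − 3 = 4 − 3 = 1.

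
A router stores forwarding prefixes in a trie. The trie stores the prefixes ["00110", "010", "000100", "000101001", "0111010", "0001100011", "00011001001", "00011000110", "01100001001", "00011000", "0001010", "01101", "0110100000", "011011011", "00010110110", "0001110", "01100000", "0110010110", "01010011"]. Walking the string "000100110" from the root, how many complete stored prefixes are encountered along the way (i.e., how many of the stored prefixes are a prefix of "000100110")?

Check each prefix of "000100110" against the stored set — each match is an end-marker on the path.
Prefixes of the query that are stored words: "000100"
Count: 1

1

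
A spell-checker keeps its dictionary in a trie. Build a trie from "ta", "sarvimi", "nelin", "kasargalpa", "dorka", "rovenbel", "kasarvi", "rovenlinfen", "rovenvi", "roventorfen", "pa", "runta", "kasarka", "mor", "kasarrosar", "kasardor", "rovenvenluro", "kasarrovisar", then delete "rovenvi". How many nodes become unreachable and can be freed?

Walk "rovenvi" from the leaf back toward the root, removing each node that no remaining word uses.
The suffix "i" (1 node) is used only by "rovenvi"; the node for "rovenv" still has the child "e", so pruning stops there.
Nodes removed: 1

1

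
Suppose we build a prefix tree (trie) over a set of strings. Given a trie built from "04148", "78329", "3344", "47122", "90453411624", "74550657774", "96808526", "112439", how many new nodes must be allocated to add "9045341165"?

"904534116" is already a path in the trie; the remaining "5" must be added.
So 10 − 9 = 1 new nodes.

1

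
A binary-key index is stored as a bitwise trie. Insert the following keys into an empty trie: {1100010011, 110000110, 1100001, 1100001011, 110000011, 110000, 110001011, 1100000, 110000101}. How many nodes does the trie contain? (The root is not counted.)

Insert word by word; a character creates a node only if that edge doesn't already exist:
  "1100010011" → 10 new (1, 1, 0, 0, 0, 1, 0, 0, 1, 1)
  "110000110" → prefix "11000" already present; 4 new (0, 1, 1, 0)
  "1100001" → prefix "1100001" already present; 0 new (none)
  "1100001011" → prefix "1100001" already present; 3 new (0, 1, 1)
  "110000011" → prefix "110000" already present; 3 new (0, 1, 1)
  "110000" → prefix "110000" already present; 0 new (none)
  "110001011" → prefix "1100010" already present; 2 new (1, 1)
  "1100000" → prefix "1100000" already present; 0 new (none)
  "110000101" → prefix "110000101" already present; 0 new (none)
Total nodes = 10 + 4 + 0 + 3 + 3 + 0 + 2 + 0 + 0 = 22

22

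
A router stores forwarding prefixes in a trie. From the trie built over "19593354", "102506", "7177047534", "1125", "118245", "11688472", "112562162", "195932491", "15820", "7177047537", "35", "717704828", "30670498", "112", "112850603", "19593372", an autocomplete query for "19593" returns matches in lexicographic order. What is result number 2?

DFS of the "19593" subtree visits, in order: "195932491", "19593354", "19593372"
The 2nd is 19593354.

19593354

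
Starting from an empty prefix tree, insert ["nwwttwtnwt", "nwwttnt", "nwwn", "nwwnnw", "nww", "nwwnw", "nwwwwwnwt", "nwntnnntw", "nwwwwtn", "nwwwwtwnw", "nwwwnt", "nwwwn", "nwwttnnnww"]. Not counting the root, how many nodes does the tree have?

For each word, the new-node count is its length minus the longest prefix already in the trie:
  "nwwttwtnwt" → 10 new (n, w, w, t, t, w, t, n, w, t)
  "nwwttnt" → prefix "nwwtt" already present; 2 new (n, t)
  "nwwn" → prefix "nww" already present; 1 new (n)
  "nwwnnw" → prefix "nwwn" already present; 2 new (n, w)
  "nww" → prefix "nww" already present; 0 new (none)
  "nwwnw" → prefix "nwwn" already present; 1 new (w)
  "nwwwwwnwt" → prefix "nww" already present; 6 new (w, w, w, n, w, t)
  "nwntnnntw" → prefix "nw" already present; 7 new (n, t, n, n, n, t, w)
  "nwwwwtn" → prefix "nwwww" already present; 2 new (t, n)
  "nwwwwtwnw" → prefix "nwwwwt" already present; 3 new (w, n, w)
  "nwwwnt" → prefix "nwww" already present; 2 new (n, t)
  "nwwwn" → prefix "nwwwn" already present; 0 new (none)
  "nwwttnnnww" → prefix "nwwttn" already present; 4 new (n, n, w, w)
Total nodes = 10 + 2 + 1 + 2 + 0 + 1 + 6 + 7 + 2 + 3 + 2 + 0 + 4 = 40

40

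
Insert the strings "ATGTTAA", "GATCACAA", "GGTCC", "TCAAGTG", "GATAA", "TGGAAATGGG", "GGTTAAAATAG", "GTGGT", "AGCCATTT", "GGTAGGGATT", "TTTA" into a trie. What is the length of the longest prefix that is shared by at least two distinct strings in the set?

3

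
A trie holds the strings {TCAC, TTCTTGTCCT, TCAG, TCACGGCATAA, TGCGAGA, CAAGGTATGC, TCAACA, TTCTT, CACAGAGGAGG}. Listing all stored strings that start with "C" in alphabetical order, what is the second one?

Filter for "C…" and sort: "CAAGGTATGC", "CACAGAGGAGG"
The 2nd is CACAGAGGAGG.

CACAGAGGAGG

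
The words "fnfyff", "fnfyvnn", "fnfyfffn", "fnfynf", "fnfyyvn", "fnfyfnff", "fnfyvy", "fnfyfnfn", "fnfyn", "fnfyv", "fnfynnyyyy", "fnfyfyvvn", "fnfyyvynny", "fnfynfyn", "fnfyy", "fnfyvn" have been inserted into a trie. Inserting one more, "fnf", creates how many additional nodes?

0

Every character of "fnf" already lies on an existing path (it is a prefix of some stored word).
No new nodes are needed: 0.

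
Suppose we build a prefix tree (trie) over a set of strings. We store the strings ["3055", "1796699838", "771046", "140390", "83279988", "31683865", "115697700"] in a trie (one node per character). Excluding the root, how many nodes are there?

48

Insert word by word; a character creates a node only if that edge doesn't already exist:
  "3055" → 4 new (3, 0, 5, 5)
  "1796699838" → 10 new (1, 7, 9, 6, 6, 9, 9, 8, 3, 8)
  "771046" → 6 new (7, 7, 1, 0, 4, 6)
  "140390" → prefix "1" already present; 5 new (4, 0, 3, 9, 0)
  "83279988" → 8 new (8, 3, 2, 7, 9, 9, 8, 8)
  "31683865" → prefix "3" already present; 7 new (1, 6, 8, 3, 8, 6, 5)
  "115697700" → prefix "1" already present; 8 new (1, 5, 6, 9, 7, 7, 0, 0)
Total nodes = 4 + 10 + 6 + 5 + 8 + 7 + 8 = 48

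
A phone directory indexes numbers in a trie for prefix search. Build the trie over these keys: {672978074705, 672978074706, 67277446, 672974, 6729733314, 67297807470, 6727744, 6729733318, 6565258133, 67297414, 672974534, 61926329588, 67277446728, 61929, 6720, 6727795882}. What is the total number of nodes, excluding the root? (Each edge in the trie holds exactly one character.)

Count nodes per top-level branch (shared prefixes stored once):
  '6'-branch (61926329588, 61929, 6565258133, 6720, 6727744, 67277446, 67277446728, 6727795882, 6729733314, 6729733318, 672974, 67297414, 672974534, 67297807470, 672978074705, 672978074706): 59 nodes
Sum: 59

59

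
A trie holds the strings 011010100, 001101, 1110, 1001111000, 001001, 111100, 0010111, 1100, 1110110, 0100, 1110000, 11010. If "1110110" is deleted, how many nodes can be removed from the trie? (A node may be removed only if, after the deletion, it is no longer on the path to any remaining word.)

A node on "1110110"'s path can go only if nothing else ends at it or branches off below it.
The suffix "110" (3 nodes) is used only by "1110110"; the node for "1110" still has the child "0", so pruning stops there.
Nodes removed: 3

3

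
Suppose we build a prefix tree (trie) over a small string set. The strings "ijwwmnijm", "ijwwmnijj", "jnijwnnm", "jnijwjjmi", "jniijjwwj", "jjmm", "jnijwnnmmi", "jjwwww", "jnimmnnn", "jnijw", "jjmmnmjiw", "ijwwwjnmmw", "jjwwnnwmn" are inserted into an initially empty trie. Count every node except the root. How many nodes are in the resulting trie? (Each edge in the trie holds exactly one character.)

58

For each word, the new-node count is its length minus the longest prefix already in the trie:
  "ijwwmnijm" → 9 new (i, j, w, w, m, n, i, j, m)
  "ijwwmnijj" → prefix "ijwwmnij" already present; 1 new (j)
  "jnijwnnm" → 8 new (j, n, i, j, w, n, n, m)
  "jnijwjjmi" → prefix "jnijw" already present; 4 new (j, j, m, i)
  "jniijjwwj" → prefix "jni" already present; 6 new (i, j, j, w, w, j)
  "jjmm" → prefix "j" already present; 3 new (j, m, m)
  "jnijwnnmmi" → prefix "jnijwnnm" already present; 2 new (m, i)
  "jjwwww" → prefix "jj" already present; 4 new (w, w, w, w)
  "jnimmnnn" → prefix "jni" already present; 5 new (m, m, n, n, n)
  "jnijw" → prefix "jnijw" already present; 0 new (none)
  "jjmmnmjiw" → prefix "jjmm" already present; 5 new (n, m, j, i, w)
  "ijwwwjnmmw" → prefix "ijww" already present; 6 new (w, j, n, m, m, w)
  "jjwwnnwmn" → prefix "jjww" already present; 5 new (n, n, w, m, n)
Total nodes = 9 + 1 + 8 + 4 + 6 + 3 + 2 + 4 + 5 + 0 + 5 + 6 + 5 = 58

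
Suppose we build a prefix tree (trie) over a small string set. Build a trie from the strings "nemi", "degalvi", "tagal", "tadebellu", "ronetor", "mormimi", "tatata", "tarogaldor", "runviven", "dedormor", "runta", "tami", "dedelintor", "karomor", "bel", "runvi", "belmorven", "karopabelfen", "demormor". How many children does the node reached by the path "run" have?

2

The children of the "run" node are the distinct next characters among strings starting with "run".
Characters that immediately follow "run" among the stored strings: {t, v}.
That node has 2 child edges.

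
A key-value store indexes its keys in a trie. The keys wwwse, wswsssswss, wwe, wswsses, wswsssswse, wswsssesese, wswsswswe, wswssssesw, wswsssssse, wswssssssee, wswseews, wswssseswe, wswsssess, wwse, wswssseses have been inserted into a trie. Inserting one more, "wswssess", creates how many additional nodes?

The longest prefix of "wswssess" already in the trie is "wswsses" (length 7).
Each of the 1 remaining characters creates one node.

1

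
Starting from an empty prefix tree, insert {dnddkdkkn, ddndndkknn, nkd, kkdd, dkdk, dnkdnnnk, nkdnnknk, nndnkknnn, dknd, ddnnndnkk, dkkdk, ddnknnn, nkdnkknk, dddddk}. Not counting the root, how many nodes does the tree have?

Insert word by word; a character creates a node only if that edge doesn't already exist:
  "dnddkdkkn" → 9 new (d, n, d, d, k, d, k, k, n)
  "ddndndkknn" → prefix "d" already present; 9 new (d, n, d, n, d, k, k, n, n)
  "nkd" → 3 new (n, k, d)
  "kkdd" → 4 new (k, k, d, d)
  "dkdk" → prefix "d" already present; 3 new (k, d, k)
  "dnkdnnnk" → prefix "dn" already present; 6 new (k, d, n, n, n, k)
  "nkdnnknk" → prefix "nkd" already present; 5 new (n, n, k, n, k)
  "nndnkknnn" → prefix "n" already present; 8 new (n, d, n, k, k, n, n, n)
  "dknd" → prefix "dk" already present; 2 new (n, d)
  "ddnnndnkk" → prefix "ddn" already present; 6 new (n, n, d, n, k, k)
  "dkkdk" → prefix "dk" already present; 3 new (k, d, k)
  "ddnknnn" → prefix "ddn" already present; 4 new (k, n, n, n)
  "nkdnkknk" → prefix "nkdn" already present; 4 new (k, k, n, k)
  "dddddk" → prefix "dd" already present; 4 new (d, d, d, k)
Total nodes = 9 + 9 + 3 + 4 + 3 + 6 + 5 + 8 + 2 + 6 + 3 + 4 + 4 + 4 = 70

70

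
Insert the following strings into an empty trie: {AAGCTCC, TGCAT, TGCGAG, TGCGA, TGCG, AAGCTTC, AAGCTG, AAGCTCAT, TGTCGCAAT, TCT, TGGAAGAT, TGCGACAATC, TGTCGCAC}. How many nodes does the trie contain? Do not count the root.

41

For each word, the new-node count is its length minus the longest prefix already in the trie:
  "AAGCTCC" → 7 new (A, A, G, C, T, C, C)
  "TGCAT" → 5 new (T, G, C, A, T)
  "TGCGAG" → prefix "TGC" already present; 3 new (G, A, G)
  "TGCGA" → prefix "TGCGA" already present; 0 new (none)
  "TGCG" → prefix "TGCG" already present; 0 new (none)
  "AAGCTTC" → prefix "AAGCT" already present; 2 new (T, C)
  "AAGCTG" → prefix "AAGCT" already present; 1 new (G)
  "AAGCTCAT" → prefix "AAGCTC" already present; 2 new (A, T)
  "TGTCGCAAT" → prefix "TG" already present; 7 new (T, C, G, C, A, A, T)
  "TCT" → prefix "T" already present; 2 new (C, T)
  "TGGAAGAT" → prefix "TG" already present; 6 new (G, A, A, G, A, T)
  "TGCGACAATC" → prefix "TGCGA" already present; 5 new (C, A, A, T, C)
  "TGTCGCAC" → prefix "TGTCGCA" already present; 1 new (C)
Total nodes = 7 + 5 + 3 + 0 + 0 + 2 + 1 + 2 + 7 + 2 + 6 + 5 + 1 = 41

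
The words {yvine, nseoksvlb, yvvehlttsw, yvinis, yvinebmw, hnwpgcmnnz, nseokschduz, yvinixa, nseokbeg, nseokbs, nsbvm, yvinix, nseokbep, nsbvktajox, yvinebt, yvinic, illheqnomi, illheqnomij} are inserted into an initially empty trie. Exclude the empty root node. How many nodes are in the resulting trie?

For each word, the new-node count is its length minus the longest prefix already in the trie:
  "yvine" → 5 new (y, v, i, n, e)
  "nseoksvlb" → 9 new (n, s, e, o, k, s, v, l, b)
  "yvvehlttsw" → prefix "yv" already present; 8 new (v, e, h, l, t, t, s, w)
  "yvinis" → prefix "yvin" already present; 2 new (i, s)
  "yvinebmw" → prefix "yvine" already present; 3 new (b, m, w)
  "hnwpgcmnnz" → 10 new (h, n, w, p, g, c, m, n, n, z)
  "nseokschduz" → prefix "nseoks" already present; 5 new (c, h, d, u, z)
  "yvinixa" → prefix "yvini" already present; 2 new (x, a)
  "nseokbeg" → prefix "nseok" already present; 3 new (b, e, g)
  "nseokbs" → prefix "nseokb" already present; 1 new (s)
  "nsbvm" → prefix "ns" already present; 3 new (b, v, m)
  "yvinix" → prefix "yvinix" already present; 0 new (none)
  "nseokbep" → prefix "nseokbe" already present; 1 new (p)
  "nsbvktajox" → prefix "nsbv" already present; 6 new (k, t, a, j, o, x)
  "yvinebt" → prefix "yvineb" already present; 1 new (t)
  "yvinic" → prefix "yvini" already present; 1 new (c)
  "illheqnomi" → 10 new (i, l, l, h, e, q, n, o, m, i)
  "illheqnomij" → prefix "illheqnomi" already present; 1 new (j)
Total nodes = 5 + 9 + 8 + 2 + 3 + 10 + 5 + 2 + 3 + 1 + 3 + 0 + 1 + 6 + 1 + 1 + 10 + 1 = 71

71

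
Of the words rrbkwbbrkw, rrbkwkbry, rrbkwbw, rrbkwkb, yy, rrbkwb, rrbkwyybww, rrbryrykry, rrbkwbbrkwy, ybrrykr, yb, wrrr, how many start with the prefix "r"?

8

Traverse to the node for "r", then collect every word in that subtree.
Matches: "rrbkwb", "rrbkwbbrkw", "rrbkwbbrkwy", "rrbkwbw", "rrbkwkb", "rrbkwkbry", "rrbkwyybww", "rrbryrykry"
Count: 8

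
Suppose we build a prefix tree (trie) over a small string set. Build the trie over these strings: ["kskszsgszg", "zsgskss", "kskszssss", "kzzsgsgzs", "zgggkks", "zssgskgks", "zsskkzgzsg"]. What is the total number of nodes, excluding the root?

48

Count nodes per top-level branch (shared prefixes stored once):
  'k'-branch (kskszsgszg, kskszssss, kzzsgsgzs): 21 nodes
  'z'-branch (zgggkks, zsgskss, zssgskgks, zsskkzgzsg): 27 nodes
Sum: 48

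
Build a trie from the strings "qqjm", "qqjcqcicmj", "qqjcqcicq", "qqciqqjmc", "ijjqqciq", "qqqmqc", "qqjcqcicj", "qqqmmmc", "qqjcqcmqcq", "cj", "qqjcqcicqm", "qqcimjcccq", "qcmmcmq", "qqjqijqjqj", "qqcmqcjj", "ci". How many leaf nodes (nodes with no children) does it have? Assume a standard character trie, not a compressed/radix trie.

Leaves are exactly the stored words that no other stored word extends.
Those words: "ci", "cj", "ijjqqciq", "qcmmcmq", "qqcimjcccq", "qqciqqjmc", "qqcmqcjj", "qqjcqcicj", "qqjcqcicmj", "qqjcqcicqm", "qqjcqcmqcq", "qqjm", "qqjqijqjqj", "qqqmmmc", "qqqmqc"
Leaf count: 15

15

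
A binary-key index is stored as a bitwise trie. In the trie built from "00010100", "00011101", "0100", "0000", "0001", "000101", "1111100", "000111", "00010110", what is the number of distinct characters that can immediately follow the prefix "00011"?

1

Follow the path "00011" to its node, then look at its outgoing edges.
Characters that immediately follow "00011" among the stored strings: {1}.
That node has 1 child edge.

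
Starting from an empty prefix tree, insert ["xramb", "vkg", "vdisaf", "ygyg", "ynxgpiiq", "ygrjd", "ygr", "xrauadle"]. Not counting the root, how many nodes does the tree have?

32

Trie structure (* marks end of a word):
(root)
├─ v
│  ├─ d
│  │  └─ i
│  │     └─ s
│  │        └─ a
│  │           └─ f *
│  └─ k
│     └─ g *
├─ x
│  └─ r
│     └─ a
│        ├─ m
│        │  └─ b *
│        └─ u
│           └─ a
│              └─ d
│                 └─ l
│                    └─ e *
└─ y
   ├─ g
   │  ├─ r *
   │  │  └─ j
   │  │     └─ d *
   │  └─ y
   │     └─ g *
   └─ n
      └─ x
         └─ g
            └─ p
               └─ i
                  └─ i
                     └─ q *
Counting every labelled node above: 32.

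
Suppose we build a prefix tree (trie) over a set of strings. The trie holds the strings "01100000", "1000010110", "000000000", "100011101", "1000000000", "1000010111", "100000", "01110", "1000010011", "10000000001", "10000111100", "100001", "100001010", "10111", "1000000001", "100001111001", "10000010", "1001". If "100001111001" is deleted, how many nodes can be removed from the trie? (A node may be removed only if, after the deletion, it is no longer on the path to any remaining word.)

A node on "100001111001"'s path can go only if nothing else ends at it or branches off below it.
The suffix "1" (1 node) is used only by "100001111001"; "10000111100" is itself a stored word, so pruning stops there.
Nodes removed: 1

1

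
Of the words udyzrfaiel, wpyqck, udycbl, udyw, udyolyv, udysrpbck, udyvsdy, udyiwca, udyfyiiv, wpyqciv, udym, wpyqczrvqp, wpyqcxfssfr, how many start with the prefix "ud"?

9

Traverse to the node for "ud", then collect every word in that subtree.
Words under "ud": udycbl, udyfyiiv, udyiwca, udym, udyolyv, udysrpbck, udyvsdy, udyw, udyzrfaiel
Count: 9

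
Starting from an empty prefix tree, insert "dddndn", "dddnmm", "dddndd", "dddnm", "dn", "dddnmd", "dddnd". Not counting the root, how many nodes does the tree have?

For each word, the new-node count is its length minus the longest prefix already in the trie:
  "dddndn" → 6 new (d, d, d, n, d, n)
  "dddnmm" → prefix "dddn" already present; 2 new (m, m)
  "dddndd" → prefix "dddnd" already present; 1 new (d)
  "dddnm" → prefix "dddnm" already present; 0 new (none)
  "dn" → prefix "d" already present; 1 new (n)
  "dddnmd" → prefix "dddnm" already present; 1 new (d)
  "dddnd" → prefix "dddnd" already present; 0 new (none)
Total nodes = 6 + 2 + 1 + 0 + 1 + 1 + 0 = 11

11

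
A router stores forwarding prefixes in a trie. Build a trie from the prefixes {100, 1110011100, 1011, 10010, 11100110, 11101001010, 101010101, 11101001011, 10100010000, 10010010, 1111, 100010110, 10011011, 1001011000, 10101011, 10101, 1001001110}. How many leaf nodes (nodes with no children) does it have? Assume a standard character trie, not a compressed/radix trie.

14

Leaves are exactly the stored words that no other stored word extends.
Those words: "100010110", "10010010", "1001001110", "1001011000", "10011011", "10100010000", "101010101", "10101011", "1011", "11100110", "1110011100", "11101001010", "11101001011", "1111"
Leaf count: 14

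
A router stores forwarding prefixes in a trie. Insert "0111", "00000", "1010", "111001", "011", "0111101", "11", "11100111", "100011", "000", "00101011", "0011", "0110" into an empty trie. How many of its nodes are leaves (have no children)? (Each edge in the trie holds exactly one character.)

A leaf is a node with no children — equivalently, the end of a word that is not a proper prefix of any other stored word.
Those words: "00000", "00101011", "0011", "0110", "0111101", "100011", "1010", "11100111"
Leaf count: 8

8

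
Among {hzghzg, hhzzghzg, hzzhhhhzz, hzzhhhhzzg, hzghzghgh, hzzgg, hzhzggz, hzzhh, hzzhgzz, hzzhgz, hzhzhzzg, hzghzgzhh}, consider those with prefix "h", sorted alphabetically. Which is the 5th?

Filter for "h…" and sort: "hhzzghzg", "hzghzg", "hzghzghgh", "hzghzgzhh", "hzhzggz", "hzhzhzzg", "hzzgg", "hzzhgz", "hzzhgzz", "hzzhh", "hzzhhhhzz", "hzzhhhhzzg"
Position 5: hzhzggz

hzhzggz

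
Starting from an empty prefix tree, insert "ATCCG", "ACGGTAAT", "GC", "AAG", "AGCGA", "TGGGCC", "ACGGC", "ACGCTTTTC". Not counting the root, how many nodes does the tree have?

Trace insertions, counting only characters that open a new branch:
  "ATCCG" → 5 new (A, T, C, C, G)
  "ACGGTAAT" → prefix "A" already present; 7 new (C, G, G, T, A, A, T)
  "GC" → 2 new (G, C)
  "AAG" → prefix "A" already present; 2 new (A, G)
  "AGCGA" → prefix "A" already present; 4 new (G, C, G, A)
  "TGGGCC" → 6 new (T, G, G, G, C, C)
  "ACGGC" → prefix "ACGG" already present; 1 new (C)
  "ACGCTTTTC" → prefix "ACG" already present; 6 new (C, T, T, T, T, C)
Total nodes = 5 + 7 + 2 + 2 + 4 + 6 + 1 + 6 = 33

33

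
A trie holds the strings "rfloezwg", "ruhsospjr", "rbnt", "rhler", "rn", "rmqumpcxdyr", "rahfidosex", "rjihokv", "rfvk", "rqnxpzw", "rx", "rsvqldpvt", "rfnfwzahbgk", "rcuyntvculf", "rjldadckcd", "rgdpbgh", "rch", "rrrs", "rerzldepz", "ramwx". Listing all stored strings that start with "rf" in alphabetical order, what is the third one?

rfvk

Filter for "rf…" and sort: "rfloezwg", "rfnfwzahbgk", "rfvk"
The 3rd is rfvk.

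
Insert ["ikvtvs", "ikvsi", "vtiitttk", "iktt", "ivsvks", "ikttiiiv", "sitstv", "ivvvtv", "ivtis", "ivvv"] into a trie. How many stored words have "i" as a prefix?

Walk to "i"; the words in its subtree are exactly those with that prefix.
Words under "i": iktt, ikttiiiv, ikvsi, ikvtvs, ivsvks, ivtis, ivvv, ivvvtv
Count: 8

8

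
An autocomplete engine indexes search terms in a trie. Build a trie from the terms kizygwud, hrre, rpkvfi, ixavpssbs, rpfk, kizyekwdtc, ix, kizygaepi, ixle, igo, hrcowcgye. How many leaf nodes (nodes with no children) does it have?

10

Leaves are exactly the stored words that no other stored word extends.
Those words: "hrcowcgye", "hrre", "igo", "ixavpssbs", "ixle", "kizyekwdtc", "kizygaepi", "kizygwud", "rpfk", "rpkvfi"
Leaf count: 10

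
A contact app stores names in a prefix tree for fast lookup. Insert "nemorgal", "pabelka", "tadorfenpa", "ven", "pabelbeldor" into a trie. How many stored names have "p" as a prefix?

Filter for entries beginning with "p":
Words under "p": pabelbeldor, pabelka
Count: 2

2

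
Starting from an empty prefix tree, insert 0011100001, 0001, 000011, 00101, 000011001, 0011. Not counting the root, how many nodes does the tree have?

Trie structure (* marks end of a word):
(root)
└─ 0
   └─ 0
      ├─ 0
      │  ├─ 0
      │  │  └─ 1
      │  │     └─ 1 *
      │  │        └─ 0
      │  │           └─ 0
      │  │              └─ 1 *
      │  └─ 1 *
      └─ 1
         ├─ 0
         │  └─ 1 *
         └─ 1 *
            └─ 1
               └─ 0
                  └─ 0
                     └─ 0
                        └─ 0
                           └─ 1 *
Counting every labelled node above: 20.

20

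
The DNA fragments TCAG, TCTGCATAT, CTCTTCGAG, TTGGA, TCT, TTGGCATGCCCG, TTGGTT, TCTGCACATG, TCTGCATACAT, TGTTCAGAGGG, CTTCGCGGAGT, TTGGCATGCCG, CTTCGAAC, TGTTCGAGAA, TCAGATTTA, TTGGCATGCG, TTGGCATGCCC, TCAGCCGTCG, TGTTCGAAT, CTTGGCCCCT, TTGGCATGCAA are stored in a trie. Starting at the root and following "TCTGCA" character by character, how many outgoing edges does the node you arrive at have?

2

The children of the "TCTGCA" node are the distinct next characters among strings starting with "TCTGCA".
Characters that immediately follow "TCTGCA" among the stored strings: {C, T}.
That node has 2 child edges.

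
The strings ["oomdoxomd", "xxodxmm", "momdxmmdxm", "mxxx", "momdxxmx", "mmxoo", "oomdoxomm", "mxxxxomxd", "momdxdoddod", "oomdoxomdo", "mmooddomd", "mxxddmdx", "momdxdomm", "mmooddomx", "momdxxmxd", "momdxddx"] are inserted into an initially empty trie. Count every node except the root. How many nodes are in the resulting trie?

Insert word by word; a character creates a node only if that edge doesn't already exist:
  "oomdoxomd" → 9 new (o, o, m, d, o, x, o, m, d)
  "xxodxmm" → 7 new (x, x, o, d, x, m, m)
  "momdxmmdxm" → 10 new (m, o, m, d, x, m, m, d, x, m)
  "mxxx" → prefix "m" already present; 3 new (x, x, x)
  "momdxxmx" → prefix "momdx" already present; 3 new (x, m, x)
  "mmxoo" → prefix "m" already present; 4 new (m, x, o, o)
  "oomdoxomm" → prefix "oomdoxom" already present; 1 new (m)
  "mxxxxomxd" → prefix "mxxx" already present; 5 new (x, o, m, x, d)
  "momdxdoddod" → prefix "momdx" already present; 6 new (d, o, d, d, o, d)
  "oomdoxomdo" → prefix "oomdoxomd" already present; 1 new (o)
  "mmooddomd" → prefix "mm" already present; 7 new (o, o, d, d, o, m, d)
  "mxxddmdx" → prefix "mxx" already present; 5 new (d, d, m, d, x)
  "momdxdomm" → prefix "momdxdo" already present; 2 new (m, m)
  "mmooddomx" → prefix "mmooddom" already present; 1 new (x)
  "momdxxmxd" → prefix "momdxxmx" already present; 1 new (d)
  "momdxddx" → prefix "momdxd" already present; 2 new (d, x)
Total nodes = 9 + 7 + 10 + 3 + 3 + 4 + 1 + 5 + 6 + 1 + 7 + 5 + 2 + 1 + 1 + 2 = 67

67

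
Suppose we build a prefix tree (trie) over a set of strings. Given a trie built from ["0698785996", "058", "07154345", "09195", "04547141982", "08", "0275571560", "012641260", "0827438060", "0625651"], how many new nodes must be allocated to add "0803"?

Walking "0803" from the root, the first 2 characters ("08") follow existing edges; "0" is the first miss.
New nodes needed: |"0803"| − 2 = 4 − 2 = 2.

2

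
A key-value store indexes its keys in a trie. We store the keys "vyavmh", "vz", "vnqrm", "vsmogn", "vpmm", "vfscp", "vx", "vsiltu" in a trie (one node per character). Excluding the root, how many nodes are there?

28

Count nodes per top-level branch (shared prefixes stored once):
  'v'-branch (vfscp, vnqrm, vpmm, vsiltu, vsmogn, vx, vyavmh, vz): 28 nodes
Sum: 28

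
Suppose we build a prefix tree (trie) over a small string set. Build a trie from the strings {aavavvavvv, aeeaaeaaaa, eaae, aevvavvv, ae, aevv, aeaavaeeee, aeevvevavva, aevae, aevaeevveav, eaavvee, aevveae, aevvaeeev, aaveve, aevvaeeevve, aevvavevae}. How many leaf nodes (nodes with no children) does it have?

12

Leaves are exactly the stored words that no other stored word extends.
Those words: "aavavvavvv", "aaveve", "aeaavaeeee", "aeeaaeaaaa", "aeevvevavva", "aevaeevveav", "aevvaeeevve", "aevvavevae", "aevvavvv", "aevveae", "eaae", "eaavvee"
Leaf count: 12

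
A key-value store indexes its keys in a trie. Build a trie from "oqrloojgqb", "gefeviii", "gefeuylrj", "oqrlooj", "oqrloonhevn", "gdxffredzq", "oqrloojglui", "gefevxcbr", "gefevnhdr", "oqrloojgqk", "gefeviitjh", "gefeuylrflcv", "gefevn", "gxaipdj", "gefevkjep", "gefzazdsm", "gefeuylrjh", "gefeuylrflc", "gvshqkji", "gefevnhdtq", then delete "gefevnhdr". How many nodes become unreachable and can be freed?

1

A node on "gefevnhdr"'s path can go only if nothing else ends at it or branches off below it.
The suffix "r" (1 node) is used only by "gefevnhdr"; the node for "gefevnhd" still has the child "t", so pruning stops there.
Nodes removed: 1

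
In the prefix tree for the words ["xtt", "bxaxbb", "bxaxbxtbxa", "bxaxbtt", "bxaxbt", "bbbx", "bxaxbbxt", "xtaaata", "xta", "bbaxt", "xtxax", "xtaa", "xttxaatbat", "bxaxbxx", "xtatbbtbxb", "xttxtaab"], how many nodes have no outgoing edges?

Leaves are exactly the stored words that no other stored word extends.
Those words: "bbaxt", "bbbx", "bxaxbbxt", "bxaxbtt", "bxaxbxtbxa", "bxaxbxx", "xtaaata", "xtatbbtbxb", "xttxaatbat", "xttxtaab", "xtxax"
Leaf count: 11

11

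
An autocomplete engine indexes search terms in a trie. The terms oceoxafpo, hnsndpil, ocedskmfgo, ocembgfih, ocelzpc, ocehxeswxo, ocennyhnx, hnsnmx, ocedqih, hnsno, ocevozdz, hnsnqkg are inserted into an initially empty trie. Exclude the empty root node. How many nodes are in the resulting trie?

61

For each word, the new-node count is its length minus the longest prefix already in the trie:
  "oceoxafpo" → 9 new (o, c, e, o, x, a, f, p, o)
  "hnsndpil" → 8 new (h, n, s, n, d, p, i, l)
  "ocedskmfgo" → prefix "oce" already present; 7 new (d, s, k, m, f, g, o)
  "ocembgfih" → prefix "oce" already present; 6 new (m, b, g, f, i, h)
  "ocelzpc" → prefix "oce" already present; 4 new (l, z, p, c)
  "ocehxeswxo" → prefix "oce" already present; 7 new (h, x, e, s, w, x, o)
  "ocennyhnx" → prefix "oce" already present; 6 new (n, n, y, h, n, x)
  "hnsnmx" → prefix "hnsn" already present; 2 new (m, x)
  "ocedqih" → prefix "oced" already present; 3 new (q, i, h)
  "hnsno" → prefix "hnsn" already present; 1 new (o)
  "ocevozdz" → prefix "oce" already present; 5 new (v, o, z, d, z)
  "hnsnqkg" → prefix "hnsn" already present; 3 new (q, k, g)
Total nodes = 9 + 8 + 7 + 6 + 4 + 7 + 6 + 2 + 3 + 1 + 5 + 3 = 61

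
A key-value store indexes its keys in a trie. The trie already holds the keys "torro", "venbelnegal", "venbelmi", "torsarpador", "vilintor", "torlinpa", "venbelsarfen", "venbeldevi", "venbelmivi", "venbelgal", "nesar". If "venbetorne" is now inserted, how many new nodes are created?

"venbe" is already a path in the trie; the remaining "torne" must be added.
Each of the 5 remaining characters creates one node.

5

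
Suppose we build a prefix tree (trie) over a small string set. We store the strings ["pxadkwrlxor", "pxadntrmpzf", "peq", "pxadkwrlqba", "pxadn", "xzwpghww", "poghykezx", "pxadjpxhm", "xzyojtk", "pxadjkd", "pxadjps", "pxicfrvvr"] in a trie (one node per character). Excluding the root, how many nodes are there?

59

For each word, the new-node count is its length minus the longest prefix already in the trie:
  "pxadkwrlxor" → 11 new (p, x, a, d, k, w, r, l, x, o, r)
  "pxadntrmpzf" → prefix "pxad" already present; 7 new (n, t, r, m, p, z, f)
  "peq" → prefix "p" already present; 2 new (e, q)
  "pxadkwrlqba" → prefix "pxadkwrl" already present; 3 new (q, b, a)
  "pxadn" → prefix "pxadn" already present; 0 new (none)
  "xzwpghww" → 8 new (x, z, w, p, g, h, w, w)
  "poghykezx" → prefix "p" already present; 8 new (o, g, h, y, k, e, z, x)
  "pxadjpxhm" → prefix "pxad" already present; 5 new (j, p, x, h, m)
  "xzyojtk" → prefix "xz" already present; 5 new (y, o, j, t, k)
  "pxadjkd" → prefix "pxadj" already present; 2 new (k, d)
  "pxadjps" → prefix "pxadjp" already present; 1 new (s)
  "pxicfrvvr" → prefix "px" already present; 7 new (i, c, f, r, v, v, r)
Total nodes = 11 + 7 + 2 + 3 + 0 + 8 + 8 + 5 + 5 + 2 + 1 + 7 = 59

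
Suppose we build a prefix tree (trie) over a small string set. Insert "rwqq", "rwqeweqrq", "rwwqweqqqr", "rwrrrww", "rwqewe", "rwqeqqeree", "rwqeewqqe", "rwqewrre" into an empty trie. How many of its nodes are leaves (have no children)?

7

A leaf is a node with no children — equivalently, the end of a word that is not a proper prefix of any other stored word.
Those words: "rwqeewqqe", "rwqeqqeree", "rwqeweqrq", "rwqewrre", "rwqq", "rwrrrww", "rwwqweqqqr"
Leaf count: 7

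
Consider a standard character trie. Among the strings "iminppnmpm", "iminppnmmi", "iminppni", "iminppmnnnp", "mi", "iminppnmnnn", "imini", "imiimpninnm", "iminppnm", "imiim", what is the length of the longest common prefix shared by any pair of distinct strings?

8

Equivalently: take the maximum, over all pairs, of their longest common prefix length.
"iminppnm" and "iminppnmmi" agree on "iminppnm" (8 characters) before diverging; nothing deeper is shared.
Longest shared-prefix length: 8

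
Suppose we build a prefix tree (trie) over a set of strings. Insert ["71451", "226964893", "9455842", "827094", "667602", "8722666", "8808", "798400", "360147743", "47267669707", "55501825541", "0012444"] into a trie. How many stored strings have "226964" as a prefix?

1

Filter for entries beginning with "226964":
Words under "226964": 226964893
Count: 1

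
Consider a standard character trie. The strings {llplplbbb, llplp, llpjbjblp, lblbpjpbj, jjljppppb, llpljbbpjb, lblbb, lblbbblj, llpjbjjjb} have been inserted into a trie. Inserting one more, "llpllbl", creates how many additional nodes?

Walking "llpllbl" from the root, the first 4 characters ("llpl") follow existing edges; "l" is the first miss.
Each of the 3 remaining characters creates one node.

3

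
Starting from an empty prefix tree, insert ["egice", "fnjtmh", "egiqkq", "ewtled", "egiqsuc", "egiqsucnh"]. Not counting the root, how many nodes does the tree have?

Insert word by word; a character creates a node only if that edge doesn't already exist:
  "egice" → 5 new (e, g, i, c, e)
  "fnjtmh" → 6 new (f, n, j, t, m, h)
  "egiqkq" → prefix "egi" already present; 3 new (q, k, q)
  "ewtled" → prefix "e" already present; 5 new (w, t, l, e, d)
  "egiqsuc" → prefix "egiq" already present; 3 new (s, u, c)
  "egiqsucnh" → prefix "egiqsuc" already present; 2 new (n, h)
Total nodes = 5 + 6 + 3 + 5 + 3 + 2 = 24

24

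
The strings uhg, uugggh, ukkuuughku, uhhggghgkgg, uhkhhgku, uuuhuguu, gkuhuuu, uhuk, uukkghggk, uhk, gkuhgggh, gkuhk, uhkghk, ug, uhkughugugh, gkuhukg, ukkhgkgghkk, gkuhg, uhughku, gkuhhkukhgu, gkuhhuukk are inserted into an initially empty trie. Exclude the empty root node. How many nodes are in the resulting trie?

For each word, the new-node count is its length minus the longest prefix already in the trie:
  "uhg" → 3 new (u, h, g)
  "uugggh" → prefix "u" already present; 5 new (u, g, g, g, h)
  "ukkuuughku" → prefix "u" already present; 9 new (k, k, u, u, u, g, h, k, u)
  "uhhggghgkgg" → prefix "uh" already present; 9 new (h, g, g, g, h, g, k, g, g)
  "uhkhhgku" → prefix "uh" already present; 6 new (k, h, h, g, k, u)
  "uuuhuguu" → prefix "uu" already present; 6 new (u, h, u, g, u, u)
  "gkuhuuu" → 7 new (g, k, u, h, u, u, u)
  "uhuk" → prefix "uh" already present; 2 new (u, k)
  "uukkghggk" → prefix "uu" already present; 7 new (k, k, g, h, g, g, k)
  "uhk" → prefix "uhk" already present; 0 new (none)
  "gkuhgggh" → prefix "gkuh" already present; 4 new (g, g, g, h)
  "gkuhk" → prefix "gkuh" already present; 1 new (k)
  "uhkghk" → prefix "uhk" already present; 3 new (g, h, k)
  "ug" → prefix "u" already present; 1 new (g)
  "uhkughugugh" → prefix "uhk" already present; 8 new (u, g, h, u, g, u, g, h)
  "gkuhukg" → prefix "gkuhu" already present; 2 new (k, g)
  "ukkhgkgghkk" → prefix "ukk" already present; 8 new (h, g, k, g, g, h, k, k)
  "gkuhg" → prefix "gkuhg" already present; 0 new (none)
  "uhughku" → prefix "uhu" already present; 4 new (g, h, k, u)
  "gkuhhkukhgu" → prefix "gkuh" already present; 7 new (h, k, u, k, h, g, u)
  "gkuhhuukk" → prefix "gkuhh" already present; 4 new (u, u, k, k)
Total nodes = 3 + 5 + 9 + 9 + 6 + 6 + 7 + 2 + 7 + 0 + 4 + 1 + 3 + 1 + 8 + 2 + 8 + 0 + 4 + 7 + 4 = 96

96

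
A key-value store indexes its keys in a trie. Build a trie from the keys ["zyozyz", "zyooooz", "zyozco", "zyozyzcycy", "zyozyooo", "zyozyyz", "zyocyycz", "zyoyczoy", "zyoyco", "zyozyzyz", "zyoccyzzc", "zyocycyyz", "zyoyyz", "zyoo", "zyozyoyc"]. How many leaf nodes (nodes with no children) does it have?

13

Leaves are exactly the stored words that no other stored word extends.
Those words: "zyoccyzzc", "zyocycyyz", "zyocyycz", "zyooooz", "zyoyco", "zyoyczoy", "zyoyyz", "zyozco", "zyozyooo", "zyozyoyc", "zyozyyz", "zyozyzcycy", "zyozyzyz"
Leaf count: 13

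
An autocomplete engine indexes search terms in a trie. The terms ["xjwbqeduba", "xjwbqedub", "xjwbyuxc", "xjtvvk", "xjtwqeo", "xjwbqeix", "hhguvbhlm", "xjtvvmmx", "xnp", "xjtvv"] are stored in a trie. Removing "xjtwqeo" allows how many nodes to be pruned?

A node on "xjtwqeo"'s path can go only if nothing else ends at it or branches off below it.
The suffix "wqeo" (4 nodes) is used only by "xjtwqeo"; the node for "xjt" still has the child "v", so pruning stops there.
Nodes removed: 4

4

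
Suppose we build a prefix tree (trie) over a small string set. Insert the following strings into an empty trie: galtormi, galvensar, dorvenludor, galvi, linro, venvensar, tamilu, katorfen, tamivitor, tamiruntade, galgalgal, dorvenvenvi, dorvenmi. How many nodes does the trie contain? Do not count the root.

For each word, the new-node count is its length minus the longest prefix already in the trie:
  "galtormi" → 8 new (g, a, l, t, o, r, m, i)
  "galvensar" → prefix "gal" already present; 6 new (v, e, n, s, a, r)
  "dorvenludor" → 11 new (d, o, r, v, e, n, l, u, d, o, r)
  "galvi" → prefix "galv" already present; 1 new (i)
  "linro" → 5 new (l, i, n, r, o)
  "venvensar" → 9 new (v, e, n, v, e, n, s, a, r)
  "tamilu" → 6 new (t, a, m, i, l, u)
  "katorfen" → 8 new (k, a, t, o, r, f, e, n)
  "tamivitor" → prefix "tami" already present; 5 new (v, i, t, o, r)
  "tamiruntade" → prefix "tami" already present; 7 new (r, u, n, t, a, d, e)
  "galgalgal" → prefix "gal" already present; 6 new (g, a, l, g, a, l)
  "dorvenvenvi" → prefix "dorven" already present; 5 new (v, e, n, v, i)
  "dorvenmi" → prefix "dorven" already present; 2 new (m, i)
Total nodes = 8 + 6 + 11 + 1 + 5 + 9 + 6 + 8 + 5 + 7 + 6 + 5 + 2 = 79

79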